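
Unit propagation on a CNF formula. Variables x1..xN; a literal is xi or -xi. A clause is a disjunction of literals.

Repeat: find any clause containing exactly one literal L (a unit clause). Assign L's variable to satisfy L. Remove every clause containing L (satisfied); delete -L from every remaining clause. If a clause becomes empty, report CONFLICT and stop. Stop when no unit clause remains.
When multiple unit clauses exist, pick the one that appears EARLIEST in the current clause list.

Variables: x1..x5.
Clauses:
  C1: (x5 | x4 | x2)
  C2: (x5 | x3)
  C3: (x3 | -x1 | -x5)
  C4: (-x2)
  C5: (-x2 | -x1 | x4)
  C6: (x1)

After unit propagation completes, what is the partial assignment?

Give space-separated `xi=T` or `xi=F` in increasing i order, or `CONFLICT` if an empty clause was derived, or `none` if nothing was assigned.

unit clause [-2] forces x2=F; simplify:
  drop 2 from [5, 4, 2] -> [5, 4]
  satisfied 2 clause(s); 4 remain; assigned so far: [2]
unit clause [1] forces x1=T; simplify:
  drop -1 from [3, -1, -5] -> [3, -5]
  satisfied 1 clause(s); 3 remain; assigned so far: [1, 2]

Answer: x1=T x2=F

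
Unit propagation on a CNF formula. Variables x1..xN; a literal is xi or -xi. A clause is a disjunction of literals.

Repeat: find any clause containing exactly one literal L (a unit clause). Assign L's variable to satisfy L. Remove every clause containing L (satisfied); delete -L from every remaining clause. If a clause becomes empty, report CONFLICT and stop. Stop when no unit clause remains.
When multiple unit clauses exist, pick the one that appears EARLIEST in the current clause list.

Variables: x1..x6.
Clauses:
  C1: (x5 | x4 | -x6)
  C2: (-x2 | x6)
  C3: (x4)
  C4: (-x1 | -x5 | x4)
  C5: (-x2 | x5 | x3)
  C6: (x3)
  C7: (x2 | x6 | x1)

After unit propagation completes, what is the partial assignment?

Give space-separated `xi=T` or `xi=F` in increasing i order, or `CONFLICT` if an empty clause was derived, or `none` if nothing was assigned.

unit clause [4] forces x4=T; simplify:
  satisfied 3 clause(s); 4 remain; assigned so far: [4]
unit clause [3] forces x3=T; simplify:
  satisfied 2 clause(s); 2 remain; assigned so far: [3, 4]

Answer: x3=T x4=T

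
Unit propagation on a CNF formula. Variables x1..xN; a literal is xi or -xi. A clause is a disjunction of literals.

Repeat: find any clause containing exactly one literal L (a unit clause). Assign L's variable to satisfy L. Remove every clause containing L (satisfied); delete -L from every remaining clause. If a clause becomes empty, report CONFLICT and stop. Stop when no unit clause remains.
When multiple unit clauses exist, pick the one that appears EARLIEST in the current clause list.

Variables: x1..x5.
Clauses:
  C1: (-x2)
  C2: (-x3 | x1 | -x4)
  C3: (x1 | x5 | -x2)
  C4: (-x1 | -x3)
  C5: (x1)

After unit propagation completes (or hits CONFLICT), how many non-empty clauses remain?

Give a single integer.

unit clause [-2] forces x2=F; simplify:
  satisfied 2 clause(s); 3 remain; assigned so far: [2]
unit clause [1] forces x1=T; simplify:
  drop -1 from [-1, -3] -> [-3]
  satisfied 2 clause(s); 1 remain; assigned so far: [1, 2]
unit clause [-3] forces x3=F; simplify:
  satisfied 1 clause(s); 0 remain; assigned so far: [1, 2, 3]

Answer: 0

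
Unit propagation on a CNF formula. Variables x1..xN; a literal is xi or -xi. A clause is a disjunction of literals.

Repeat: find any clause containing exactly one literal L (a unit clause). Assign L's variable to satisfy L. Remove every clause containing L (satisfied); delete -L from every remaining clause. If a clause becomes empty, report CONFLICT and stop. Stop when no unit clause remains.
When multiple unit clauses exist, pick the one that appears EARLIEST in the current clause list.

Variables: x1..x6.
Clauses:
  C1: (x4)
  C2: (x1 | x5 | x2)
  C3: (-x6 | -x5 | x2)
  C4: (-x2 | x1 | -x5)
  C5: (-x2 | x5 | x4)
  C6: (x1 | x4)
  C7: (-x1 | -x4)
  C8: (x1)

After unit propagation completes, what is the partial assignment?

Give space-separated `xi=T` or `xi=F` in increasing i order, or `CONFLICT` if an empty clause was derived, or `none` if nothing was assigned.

unit clause [4] forces x4=T; simplify:
  drop -4 from [-1, -4] -> [-1]
  satisfied 3 clause(s); 5 remain; assigned so far: [4]
unit clause [-1] forces x1=F; simplify:
  drop 1 from [1, 5, 2] -> [5, 2]
  drop 1 from [-2, 1, -5] -> [-2, -5]
  drop 1 from [1] -> [] (empty!)
  satisfied 1 clause(s); 4 remain; assigned so far: [1, 4]
CONFLICT (empty clause)

Answer: CONFLICT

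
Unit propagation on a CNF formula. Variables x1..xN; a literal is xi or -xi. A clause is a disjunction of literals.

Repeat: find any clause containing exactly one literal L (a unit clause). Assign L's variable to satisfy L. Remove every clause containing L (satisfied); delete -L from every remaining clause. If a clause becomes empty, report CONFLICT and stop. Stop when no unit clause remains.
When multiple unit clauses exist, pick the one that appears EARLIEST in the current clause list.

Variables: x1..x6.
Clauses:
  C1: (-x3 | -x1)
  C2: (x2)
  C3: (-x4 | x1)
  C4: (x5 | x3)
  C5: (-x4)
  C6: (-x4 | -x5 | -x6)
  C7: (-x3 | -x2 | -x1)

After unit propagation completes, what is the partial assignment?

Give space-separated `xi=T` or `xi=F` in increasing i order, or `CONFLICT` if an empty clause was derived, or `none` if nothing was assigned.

Answer: x2=T x4=F

Derivation:
unit clause [2] forces x2=T; simplify:
  drop -2 from [-3, -2, -1] -> [-3, -1]
  satisfied 1 clause(s); 6 remain; assigned so far: [2]
unit clause [-4] forces x4=F; simplify:
  satisfied 3 clause(s); 3 remain; assigned so far: [2, 4]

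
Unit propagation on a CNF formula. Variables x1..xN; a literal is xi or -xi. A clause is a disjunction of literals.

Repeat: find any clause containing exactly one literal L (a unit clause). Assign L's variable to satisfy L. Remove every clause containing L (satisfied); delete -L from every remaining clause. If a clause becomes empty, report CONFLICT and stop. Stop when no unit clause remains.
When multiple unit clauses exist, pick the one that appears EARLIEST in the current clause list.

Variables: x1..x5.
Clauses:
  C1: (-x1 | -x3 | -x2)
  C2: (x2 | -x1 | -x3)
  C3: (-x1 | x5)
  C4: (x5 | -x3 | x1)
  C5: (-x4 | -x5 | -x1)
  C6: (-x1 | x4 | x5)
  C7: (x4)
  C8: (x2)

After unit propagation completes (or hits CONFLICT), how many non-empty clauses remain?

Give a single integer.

Answer: 4

Derivation:
unit clause [4] forces x4=T; simplify:
  drop -4 from [-4, -5, -1] -> [-5, -1]
  satisfied 2 clause(s); 6 remain; assigned so far: [4]
unit clause [2] forces x2=T; simplify:
  drop -2 from [-1, -3, -2] -> [-1, -3]
  satisfied 2 clause(s); 4 remain; assigned so far: [2, 4]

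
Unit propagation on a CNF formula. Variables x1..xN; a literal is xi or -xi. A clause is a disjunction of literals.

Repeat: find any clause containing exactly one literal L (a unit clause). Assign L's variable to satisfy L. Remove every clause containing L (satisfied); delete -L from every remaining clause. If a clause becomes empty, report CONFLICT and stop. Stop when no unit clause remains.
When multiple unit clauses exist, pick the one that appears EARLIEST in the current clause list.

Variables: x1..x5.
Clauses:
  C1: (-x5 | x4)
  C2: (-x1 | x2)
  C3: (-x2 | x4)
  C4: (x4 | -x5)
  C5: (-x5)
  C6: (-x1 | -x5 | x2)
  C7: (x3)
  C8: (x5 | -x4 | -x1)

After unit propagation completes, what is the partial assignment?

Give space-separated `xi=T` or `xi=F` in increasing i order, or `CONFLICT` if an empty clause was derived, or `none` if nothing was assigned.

Answer: x3=T x5=F

Derivation:
unit clause [-5] forces x5=F; simplify:
  drop 5 from [5, -4, -1] -> [-4, -1]
  satisfied 4 clause(s); 4 remain; assigned so far: [5]
unit clause [3] forces x3=T; simplify:
  satisfied 1 clause(s); 3 remain; assigned so far: [3, 5]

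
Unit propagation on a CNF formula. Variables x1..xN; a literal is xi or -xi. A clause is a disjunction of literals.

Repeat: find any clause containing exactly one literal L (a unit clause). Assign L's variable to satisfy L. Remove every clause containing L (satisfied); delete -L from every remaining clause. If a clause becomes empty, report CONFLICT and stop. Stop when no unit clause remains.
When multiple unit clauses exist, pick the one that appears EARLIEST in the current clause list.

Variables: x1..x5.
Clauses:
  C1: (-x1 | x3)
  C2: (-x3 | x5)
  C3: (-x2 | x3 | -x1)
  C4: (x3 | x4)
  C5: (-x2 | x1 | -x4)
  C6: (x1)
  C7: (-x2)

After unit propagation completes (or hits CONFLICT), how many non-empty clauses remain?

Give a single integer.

unit clause [1] forces x1=T; simplify:
  drop -1 from [-1, 3] -> [3]
  drop -1 from [-2, 3, -1] -> [-2, 3]
  satisfied 2 clause(s); 5 remain; assigned so far: [1]
unit clause [3] forces x3=T; simplify:
  drop -3 from [-3, 5] -> [5]
  satisfied 3 clause(s); 2 remain; assigned so far: [1, 3]
unit clause [5] forces x5=T; simplify:
  satisfied 1 clause(s); 1 remain; assigned so far: [1, 3, 5]
unit clause [-2] forces x2=F; simplify:
  satisfied 1 clause(s); 0 remain; assigned so far: [1, 2, 3, 5]

Answer: 0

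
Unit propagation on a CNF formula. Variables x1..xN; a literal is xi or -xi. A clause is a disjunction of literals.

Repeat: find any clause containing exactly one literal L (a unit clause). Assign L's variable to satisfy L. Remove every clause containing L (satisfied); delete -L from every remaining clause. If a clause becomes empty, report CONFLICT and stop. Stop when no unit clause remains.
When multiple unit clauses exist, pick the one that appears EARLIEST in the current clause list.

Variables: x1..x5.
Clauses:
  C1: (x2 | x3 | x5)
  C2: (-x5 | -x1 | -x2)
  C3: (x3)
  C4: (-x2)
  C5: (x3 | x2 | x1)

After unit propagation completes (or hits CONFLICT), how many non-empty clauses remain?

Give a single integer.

Answer: 0

Derivation:
unit clause [3] forces x3=T; simplify:
  satisfied 3 clause(s); 2 remain; assigned so far: [3]
unit clause [-2] forces x2=F; simplify:
  satisfied 2 clause(s); 0 remain; assigned so far: [2, 3]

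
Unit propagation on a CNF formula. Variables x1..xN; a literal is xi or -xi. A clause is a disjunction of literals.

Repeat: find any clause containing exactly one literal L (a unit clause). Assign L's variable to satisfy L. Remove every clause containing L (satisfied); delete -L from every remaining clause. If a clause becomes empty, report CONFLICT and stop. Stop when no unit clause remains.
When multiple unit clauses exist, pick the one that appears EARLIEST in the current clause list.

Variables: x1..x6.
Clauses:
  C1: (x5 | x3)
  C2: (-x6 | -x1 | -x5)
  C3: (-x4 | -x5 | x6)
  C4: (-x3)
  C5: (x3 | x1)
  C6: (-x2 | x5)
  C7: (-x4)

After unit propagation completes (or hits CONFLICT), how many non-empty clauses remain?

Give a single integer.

Answer: 0

Derivation:
unit clause [-3] forces x3=F; simplify:
  drop 3 from [5, 3] -> [5]
  drop 3 from [3, 1] -> [1]
  satisfied 1 clause(s); 6 remain; assigned so far: [3]
unit clause [5] forces x5=T; simplify:
  drop -5 from [-6, -1, -5] -> [-6, -1]
  drop -5 from [-4, -5, 6] -> [-4, 6]
  satisfied 2 clause(s); 4 remain; assigned so far: [3, 5]
unit clause [1] forces x1=T; simplify:
  drop -1 from [-6, -1] -> [-6]
  satisfied 1 clause(s); 3 remain; assigned so far: [1, 3, 5]
unit clause [-6] forces x6=F; simplify:
  drop 6 from [-4, 6] -> [-4]
  satisfied 1 clause(s); 2 remain; assigned so far: [1, 3, 5, 6]
unit clause [-4] forces x4=F; simplify:
  satisfied 2 clause(s); 0 remain; assigned so far: [1, 3, 4, 5, 6]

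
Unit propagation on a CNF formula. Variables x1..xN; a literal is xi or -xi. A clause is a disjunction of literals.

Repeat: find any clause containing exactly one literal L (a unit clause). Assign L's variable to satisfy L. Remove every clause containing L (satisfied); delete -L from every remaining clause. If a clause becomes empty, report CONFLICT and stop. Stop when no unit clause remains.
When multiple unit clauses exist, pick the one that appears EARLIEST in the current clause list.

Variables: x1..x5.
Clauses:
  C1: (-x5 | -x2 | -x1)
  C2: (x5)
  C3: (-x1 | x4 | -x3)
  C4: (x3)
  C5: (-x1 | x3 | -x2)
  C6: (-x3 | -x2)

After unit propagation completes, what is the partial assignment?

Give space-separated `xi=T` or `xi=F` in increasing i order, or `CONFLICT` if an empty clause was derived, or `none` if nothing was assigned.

Answer: x2=F x3=T x5=T

Derivation:
unit clause [5] forces x5=T; simplify:
  drop -5 from [-5, -2, -1] -> [-2, -1]
  satisfied 1 clause(s); 5 remain; assigned so far: [5]
unit clause [3] forces x3=T; simplify:
  drop -3 from [-1, 4, -3] -> [-1, 4]
  drop -3 from [-3, -2] -> [-2]
  satisfied 2 clause(s); 3 remain; assigned so far: [3, 5]
unit clause [-2] forces x2=F; simplify:
  satisfied 2 clause(s); 1 remain; assigned so far: [2, 3, 5]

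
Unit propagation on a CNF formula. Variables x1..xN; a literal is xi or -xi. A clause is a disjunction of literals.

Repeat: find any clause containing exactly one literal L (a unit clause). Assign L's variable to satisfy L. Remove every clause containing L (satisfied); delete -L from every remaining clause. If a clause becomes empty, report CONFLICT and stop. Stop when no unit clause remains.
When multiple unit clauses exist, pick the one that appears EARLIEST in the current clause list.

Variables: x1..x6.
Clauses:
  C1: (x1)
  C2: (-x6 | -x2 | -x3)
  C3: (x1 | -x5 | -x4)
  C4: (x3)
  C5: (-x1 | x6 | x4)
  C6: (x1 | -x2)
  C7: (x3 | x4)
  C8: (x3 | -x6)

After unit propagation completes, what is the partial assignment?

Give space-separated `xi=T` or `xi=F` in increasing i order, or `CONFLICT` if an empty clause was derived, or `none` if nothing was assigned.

unit clause [1] forces x1=T; simplify:
  drop -1 from [-1, 6, 4] -> [6, 4]
  satisfied 3 clause(s); 5 remain; assigned so far: [1]
unit clause [3] forces x3=T; simplify:
  drop -3 from [-6, -2, -3] -> [-6, -2]
  satisfied 3 clause(s); 2 remain; assigned so far: [1, 3]

Answer: x1=T x3=T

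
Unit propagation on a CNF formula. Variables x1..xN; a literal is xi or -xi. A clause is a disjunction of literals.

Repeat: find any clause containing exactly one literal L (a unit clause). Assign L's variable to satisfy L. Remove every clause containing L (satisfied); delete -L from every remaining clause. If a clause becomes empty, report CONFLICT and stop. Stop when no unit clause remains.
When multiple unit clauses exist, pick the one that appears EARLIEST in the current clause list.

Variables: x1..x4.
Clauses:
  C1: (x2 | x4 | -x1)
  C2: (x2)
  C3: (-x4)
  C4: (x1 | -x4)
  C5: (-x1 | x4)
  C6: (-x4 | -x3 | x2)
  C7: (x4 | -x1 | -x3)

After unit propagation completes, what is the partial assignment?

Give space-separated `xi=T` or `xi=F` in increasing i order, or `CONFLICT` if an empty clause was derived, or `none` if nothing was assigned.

Answer: x1=F x2=T x4=F

Derivation:
unit clause [2] forces x2=T; simplify:
  satisfied 3 clause(s); 4 remain; assigned so far: [2]
unit clause [-4] forces x4=F; simplify:
  drop 4 from [-1, 4] -> [-1]
  drop 4 from [4, -1, -3] -> [-1, -3]
  satisfied 2 clause(s); 2 remain; assigned so far: [2, 4]
unit clause [-1] forces x1=F; simplify:
  satisfied 2 clause(s); 0 remain; assigned so far: [1, 2, 4]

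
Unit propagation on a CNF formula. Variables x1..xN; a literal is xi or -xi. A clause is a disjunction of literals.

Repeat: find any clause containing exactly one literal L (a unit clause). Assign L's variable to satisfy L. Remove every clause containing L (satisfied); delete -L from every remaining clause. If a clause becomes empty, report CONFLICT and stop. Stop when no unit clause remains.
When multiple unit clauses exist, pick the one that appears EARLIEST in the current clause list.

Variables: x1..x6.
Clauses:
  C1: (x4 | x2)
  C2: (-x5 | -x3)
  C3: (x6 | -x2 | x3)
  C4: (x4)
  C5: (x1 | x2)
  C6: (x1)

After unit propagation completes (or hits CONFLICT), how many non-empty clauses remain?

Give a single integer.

unit clause [4] forces x4=T; simplify:
  satisfied 2 clause(s); 4 remain; assigned so far: [4]
unit clause [1] forces x1=T; simplify:
  satisfied 2 clause(s); 2 remain; assigned so far: [1, 4]

Answer: 2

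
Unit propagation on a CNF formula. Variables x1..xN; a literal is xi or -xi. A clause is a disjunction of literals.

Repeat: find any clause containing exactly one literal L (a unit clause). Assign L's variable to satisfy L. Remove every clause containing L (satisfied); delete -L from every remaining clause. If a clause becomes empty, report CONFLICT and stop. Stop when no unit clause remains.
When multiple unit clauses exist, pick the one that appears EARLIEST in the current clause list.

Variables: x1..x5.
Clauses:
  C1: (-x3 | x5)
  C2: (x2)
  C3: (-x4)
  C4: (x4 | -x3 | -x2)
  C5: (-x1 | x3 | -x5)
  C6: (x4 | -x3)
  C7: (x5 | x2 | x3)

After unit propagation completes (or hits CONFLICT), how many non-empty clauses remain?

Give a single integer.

Answer: 1

Derivation:
unit clause [2] forces x2=T; simplify:
  drop -2 from [4, -3, -2] -> [4, -3]
  satisfied 2 clause(s); 5 remain; assigned so far: [2]
unit clause [-4] forces x4=F; simplify:
  drop 4 from [4, -3] -> [-3]
  drop 4 from [4, -3] -> [-3]
  satisfied 1 clause(s); 4 remain; assigned so far: [2, 4]
unit clause [-3] forces x3=F; simplify:
  drop 3 from [-1, 3, -5] -> [-1, -5]
  satisfied 3 clause(s); 1 remain; assigned so far: [2, 3, 4]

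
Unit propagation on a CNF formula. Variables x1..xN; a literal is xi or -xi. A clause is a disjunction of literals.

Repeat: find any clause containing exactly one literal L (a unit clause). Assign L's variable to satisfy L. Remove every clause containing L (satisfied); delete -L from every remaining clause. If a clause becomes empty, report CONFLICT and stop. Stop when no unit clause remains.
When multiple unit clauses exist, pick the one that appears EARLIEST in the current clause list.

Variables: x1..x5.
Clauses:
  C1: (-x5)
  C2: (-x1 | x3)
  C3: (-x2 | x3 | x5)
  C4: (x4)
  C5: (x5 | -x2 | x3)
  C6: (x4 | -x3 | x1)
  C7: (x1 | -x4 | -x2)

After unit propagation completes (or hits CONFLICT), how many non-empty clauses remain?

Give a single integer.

unit clause [-5] forces x5=F; simplify:
  drop 5 from [-2, 3, 5] -> [-2, 3]
  drop 5 from [5, -2, 3] -> [-2, 3]
  satisfied 1 clause(s); 6 remain; assigned so far: [5]
unit clause [4] forces x4=T; simplify:
  drop -4 from [1, -4, -2] -> [1, -2]
  satisfied 2 clause(s); 4 remain; assigned so far: [4, 5]

Answer: 4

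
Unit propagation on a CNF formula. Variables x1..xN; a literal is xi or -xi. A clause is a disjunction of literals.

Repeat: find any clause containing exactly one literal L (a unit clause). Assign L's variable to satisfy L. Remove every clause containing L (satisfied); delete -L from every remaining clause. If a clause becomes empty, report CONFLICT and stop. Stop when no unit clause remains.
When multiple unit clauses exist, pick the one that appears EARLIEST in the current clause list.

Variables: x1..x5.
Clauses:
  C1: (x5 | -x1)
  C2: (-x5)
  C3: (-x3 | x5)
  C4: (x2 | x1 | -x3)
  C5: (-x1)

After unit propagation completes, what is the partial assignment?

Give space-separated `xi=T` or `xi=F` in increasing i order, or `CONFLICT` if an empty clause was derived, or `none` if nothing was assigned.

Answer: x1=F x3=F x5=F

Derivation:
unit clause [-5] forces x5=F; simplify:
  drop 5 from [5, -1] -> [-1]
  drop 5 from [-3, 5] -> [-3]
  satisfied 1 clause(s); 4 remain; assigned so far: [5]
unit clause [-1] forces x1=F; simplify:
  drop 1 from [2, 1, -3] -> [2, -3]
  satisfied 2 clause(s); 2 remain; assigned so far: [1, 5]
unit clause [-3] forces x3=F; simplify:
  satisfied 2 clause(s); 0 remain; assigned so far: [1, 3, 5]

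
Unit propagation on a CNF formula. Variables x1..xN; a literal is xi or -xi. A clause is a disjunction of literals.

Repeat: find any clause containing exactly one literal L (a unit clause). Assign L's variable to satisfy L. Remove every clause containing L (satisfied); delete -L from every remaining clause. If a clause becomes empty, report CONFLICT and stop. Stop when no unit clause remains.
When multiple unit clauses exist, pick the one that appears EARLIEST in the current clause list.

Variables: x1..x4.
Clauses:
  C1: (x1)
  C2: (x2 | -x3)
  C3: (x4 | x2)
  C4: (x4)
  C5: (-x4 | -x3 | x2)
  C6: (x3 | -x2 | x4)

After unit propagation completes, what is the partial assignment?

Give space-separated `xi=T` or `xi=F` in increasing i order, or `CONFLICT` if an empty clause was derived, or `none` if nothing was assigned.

unit clause [1] forces x1=T; simplify:
  satisfied 1 clause(s); 5 remain; assigned so far: [1]
unit clause [4] forces x4=T; simplify:
  drop -4 from [-4, -3, 2] -> [-3, 2]
  satisfied 3 clause(s); 2 remain; assigned so far: [1, 4]

Answer: x1=T x4=T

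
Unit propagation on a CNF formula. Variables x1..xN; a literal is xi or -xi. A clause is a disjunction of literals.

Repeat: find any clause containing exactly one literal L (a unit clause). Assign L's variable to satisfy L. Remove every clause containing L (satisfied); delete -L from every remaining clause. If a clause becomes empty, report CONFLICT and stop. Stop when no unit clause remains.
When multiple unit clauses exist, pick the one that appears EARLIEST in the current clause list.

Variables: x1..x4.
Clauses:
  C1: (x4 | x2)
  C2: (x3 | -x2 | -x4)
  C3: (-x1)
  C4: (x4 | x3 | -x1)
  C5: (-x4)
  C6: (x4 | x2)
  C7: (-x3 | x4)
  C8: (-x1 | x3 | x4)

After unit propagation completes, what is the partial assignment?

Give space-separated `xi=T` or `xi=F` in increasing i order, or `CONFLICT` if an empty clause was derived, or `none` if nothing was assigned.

Answer: x1=F x2=T x3=F x4=F

Derivation:
unit clause [-1] forces x1=F; simplify:
  satisfied 3 clause(s); 5 remain; assigned so far: [1]
unit clause [-4] forces x4=F; simplify:
  drop 4 from [4, 2] -> [2]
  drop 4 from [4, 2] -> [2]
  drop 4 from [-3, 4] -> [-3]
  satisfied 2 clause(s); 3 remain; assigned so far: [1, 4]
unit clause [2] forces x2=T; simplify:
  satisfied 2 clause(s); 1 remain; assigned so far: [1, 2, 4]
unit clause [-3] forces x3=F; simplify:
  satisfied 1 clause(s); 0 remain; assigned so far: [1, 2, 3, 4]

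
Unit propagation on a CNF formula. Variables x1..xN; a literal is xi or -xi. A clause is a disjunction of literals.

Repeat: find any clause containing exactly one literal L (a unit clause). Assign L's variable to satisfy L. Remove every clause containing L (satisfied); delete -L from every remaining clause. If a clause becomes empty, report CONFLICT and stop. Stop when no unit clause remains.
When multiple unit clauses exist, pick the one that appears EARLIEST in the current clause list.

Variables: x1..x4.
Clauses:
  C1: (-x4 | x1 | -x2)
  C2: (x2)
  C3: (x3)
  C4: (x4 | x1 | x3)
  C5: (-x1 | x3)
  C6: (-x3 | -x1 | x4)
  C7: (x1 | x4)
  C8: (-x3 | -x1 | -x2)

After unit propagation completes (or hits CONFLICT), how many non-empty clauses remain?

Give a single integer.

Answer: 0

Derivation:
unit clause [2] forces x2=T; simplify:
  drop -2 from [-4, 1, -2] -> [-4, 1]
  drop -2 from [-3, -1, -2] -> [-3, -1]
  satisfied 1 clause(s); 7 remain; assigned so far: [2]
unit clause [3] forces x3=T; simplify:
  drop -3 from [-3, -1, 4] -> [-1, 4]
  drop -3 from [-3, -1] -> [-1]
  satisfied 3 clause(s); 4 remain; assigned so far: [2, 3]
unit clause [-1] forces x1=F; simplify:
  drop 1 from [-4, 1] -> [-4]
  drop 1 from [1, 4] -> [4]
  satisfied 2 clause(s); 2 remain; assigned so far: [1, 2, 3]
unit clause [-4] forces x4=F; simplify:
  drop 4 from [4] -> [] (empty!)
  satisfied 1 clause(s); 1 remain; assigned so far: [1, 2, 3, 4]
CONFLICT (empty clause)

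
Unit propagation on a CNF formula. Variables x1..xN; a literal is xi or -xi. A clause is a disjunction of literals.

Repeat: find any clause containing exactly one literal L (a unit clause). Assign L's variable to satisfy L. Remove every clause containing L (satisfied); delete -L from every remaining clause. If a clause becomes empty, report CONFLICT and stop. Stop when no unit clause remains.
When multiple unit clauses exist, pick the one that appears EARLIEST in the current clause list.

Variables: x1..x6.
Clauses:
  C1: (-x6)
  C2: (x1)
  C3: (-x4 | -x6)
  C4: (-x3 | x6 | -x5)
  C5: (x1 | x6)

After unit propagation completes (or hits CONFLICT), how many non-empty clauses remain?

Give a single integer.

Answer: 1

Derivation:
unit clause [-6] forces x6=F; simplify:
  drop 6 from [-3, 6, -5] -> [-3, -5]
  drop 6 from [1, 6] -> [1]
  satisfied 2 clause(s); 3 remain; assigned so far: [6]
unit clause [1] forces x1=T; simplify:
  satisfied 2 clause(s); 1 remain; assigned so far: [1, 6]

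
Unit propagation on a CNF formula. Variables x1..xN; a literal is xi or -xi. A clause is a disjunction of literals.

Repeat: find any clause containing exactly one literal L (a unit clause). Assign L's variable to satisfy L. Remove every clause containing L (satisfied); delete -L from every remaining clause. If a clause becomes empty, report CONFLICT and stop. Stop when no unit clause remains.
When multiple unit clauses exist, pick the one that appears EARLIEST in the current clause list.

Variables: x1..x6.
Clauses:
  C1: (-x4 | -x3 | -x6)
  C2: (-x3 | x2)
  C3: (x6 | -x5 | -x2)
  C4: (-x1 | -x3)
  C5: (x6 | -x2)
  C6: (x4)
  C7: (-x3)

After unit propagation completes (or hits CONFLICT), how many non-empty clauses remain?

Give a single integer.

unit clause [4] forces x4=T; simplify:
  drop -4 from [-4, -3, -6] -> [-3, -6]
  satisfied 1 clause(s); 6 remain; assigned so far: [4]
unit clause [-3] forces x3=F; simplify:
  satisfied 4 clause(s); 2 remain; assigned so far: [3, 4]

Answer: 2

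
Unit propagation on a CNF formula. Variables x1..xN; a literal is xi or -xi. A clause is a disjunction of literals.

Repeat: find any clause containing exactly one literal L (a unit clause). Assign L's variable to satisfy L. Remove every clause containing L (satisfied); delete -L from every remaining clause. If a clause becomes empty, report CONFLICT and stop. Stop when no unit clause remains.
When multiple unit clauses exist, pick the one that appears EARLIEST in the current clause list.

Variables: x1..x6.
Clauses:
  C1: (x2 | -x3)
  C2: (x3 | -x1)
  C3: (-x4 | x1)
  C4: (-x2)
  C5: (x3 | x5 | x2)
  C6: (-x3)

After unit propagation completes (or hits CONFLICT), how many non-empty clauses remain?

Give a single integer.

Answer: 0

Derivation:
unit clause [-2] forces x2=F; simplify:
  drop 2 from [2, -3] -> [-3]
  drop 2 from [3, 5, 2] -> [3, 5]
  satisfied 1 clause(s); 5 remain; assigned so far: [2]
unit clause [-3] forces x3=F; simplify:
  drop 3 from [3, -1] -> [-1]
  drop 3 from [3, 5] -> [5]
  satisfied 2 clause(s); 3 remain; assigned so far: [2, 3]
unit clause [-1] forces x1=F; simplify:
  drop 1 from [-4, 1] -> [-4]
  satisfied 1 clause(s); 2 remain; assigned so far: [1, 2, 3]
unit clause [-4] forces x4=F; simplify:
  satisfied 1 clause(s); 1 remain; assigned so far: [1, 2, 3, 4]
unit clause [5] forces x5=T; simplify:
  satisfied 1 clause(s); 0 remain; assigned so far: [1, 2, 3, 4, 5]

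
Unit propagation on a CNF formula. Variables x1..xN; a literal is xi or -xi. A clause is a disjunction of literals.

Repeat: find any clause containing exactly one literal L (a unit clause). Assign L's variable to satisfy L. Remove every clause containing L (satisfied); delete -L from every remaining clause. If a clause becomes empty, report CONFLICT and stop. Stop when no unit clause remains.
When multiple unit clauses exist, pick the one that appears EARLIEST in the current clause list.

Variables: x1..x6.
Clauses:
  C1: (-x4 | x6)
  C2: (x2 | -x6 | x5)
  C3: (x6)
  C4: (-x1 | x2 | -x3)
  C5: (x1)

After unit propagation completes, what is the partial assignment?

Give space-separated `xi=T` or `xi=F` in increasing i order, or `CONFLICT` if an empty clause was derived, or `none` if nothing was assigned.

Answer: x1=T x6=T

Derivation:
unit clause [6] forces x6=T; simplify:
  drop -6 from [2, -6, 5] -> [2, 5]
  satisfied 2 clause(s); 3 remain; assigned so far: [6]
unit clause [1] forces x1=T; simplify:
  drop -1 from [-1, 2, -3] -> [2, -3]
  satisfied 1 clause(s); 2 remain; assigned so far: [1, 6]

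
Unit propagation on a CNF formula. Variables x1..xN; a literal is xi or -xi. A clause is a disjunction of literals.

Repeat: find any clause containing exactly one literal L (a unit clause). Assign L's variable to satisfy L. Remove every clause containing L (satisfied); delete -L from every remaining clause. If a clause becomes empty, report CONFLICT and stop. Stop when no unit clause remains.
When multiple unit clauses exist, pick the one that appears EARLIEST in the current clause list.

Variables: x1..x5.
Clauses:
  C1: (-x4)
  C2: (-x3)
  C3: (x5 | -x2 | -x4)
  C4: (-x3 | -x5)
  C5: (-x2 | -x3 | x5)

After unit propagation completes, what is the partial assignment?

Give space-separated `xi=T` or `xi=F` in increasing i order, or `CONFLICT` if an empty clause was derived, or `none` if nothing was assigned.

Answer: x3=F x4=F

Derivation:
unit clause [-4] forces x4=F; simplify:
  satisfied 2 clause(s); 3 remain; assigned so far: [4]
unit clause [-3] forces x3=F; simplify:
  satisfied 3 clause(s); 0 remain; assigned so far: [3, 4]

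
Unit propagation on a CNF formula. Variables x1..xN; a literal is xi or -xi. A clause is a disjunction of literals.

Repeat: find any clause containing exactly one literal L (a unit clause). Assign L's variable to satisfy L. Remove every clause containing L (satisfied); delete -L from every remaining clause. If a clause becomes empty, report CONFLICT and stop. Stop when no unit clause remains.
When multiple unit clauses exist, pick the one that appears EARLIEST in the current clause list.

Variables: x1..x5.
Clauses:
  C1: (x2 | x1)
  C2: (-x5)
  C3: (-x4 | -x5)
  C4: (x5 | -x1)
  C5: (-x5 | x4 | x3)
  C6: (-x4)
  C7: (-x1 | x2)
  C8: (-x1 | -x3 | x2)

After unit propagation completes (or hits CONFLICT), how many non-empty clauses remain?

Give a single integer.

unit clause [-5] forces x5=F; simplify:
  drop 5 from [5, -1] -> [-1]
  satisfied 3 clause(s); 5 remain; assigned so far: [5]
unit clause [-1] forces x1=F; simplify:
  drop 1 from [2, 1] -> [2]
  satisfied 3 clause(s); 2 remain; assigned so far: [1, 5]
unit clause [2] forces x2=T; simplify:
  satisfied 1 clause(s); 1 remain; assigned so far: [1, 2, 5]
unit clause [-4] forces x4=F; simplify:
  satisfied 1 clause(s); 0 remain; assigned so far: [1, 2, 4, 5]

Answer: 0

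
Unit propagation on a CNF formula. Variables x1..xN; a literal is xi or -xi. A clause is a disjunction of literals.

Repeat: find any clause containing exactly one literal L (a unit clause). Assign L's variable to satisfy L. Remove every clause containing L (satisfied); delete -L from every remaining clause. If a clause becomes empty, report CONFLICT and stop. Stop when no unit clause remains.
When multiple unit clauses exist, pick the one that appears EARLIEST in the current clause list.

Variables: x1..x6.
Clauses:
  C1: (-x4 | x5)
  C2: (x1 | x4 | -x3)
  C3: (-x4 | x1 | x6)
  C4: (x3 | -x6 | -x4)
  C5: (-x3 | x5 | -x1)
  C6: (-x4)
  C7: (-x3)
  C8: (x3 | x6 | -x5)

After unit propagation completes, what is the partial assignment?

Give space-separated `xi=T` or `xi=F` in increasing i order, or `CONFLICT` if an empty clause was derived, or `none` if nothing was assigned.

Answer: x3=F x4=F

Derivation:
unit clause [-4] forces x4=F; simplify:
  drop 4 from [1, 4, -3] -> [1, -3]
  satisfied 4 clause(s); 4 remain; assigned so far: [4]
unit clause [-3] forces x3=F; simplify:
  drop 3 from [3, 6, -5] -> [6, -5]
  satisfied 3 clause(s); 1 remain; assigned so far: [3, 4]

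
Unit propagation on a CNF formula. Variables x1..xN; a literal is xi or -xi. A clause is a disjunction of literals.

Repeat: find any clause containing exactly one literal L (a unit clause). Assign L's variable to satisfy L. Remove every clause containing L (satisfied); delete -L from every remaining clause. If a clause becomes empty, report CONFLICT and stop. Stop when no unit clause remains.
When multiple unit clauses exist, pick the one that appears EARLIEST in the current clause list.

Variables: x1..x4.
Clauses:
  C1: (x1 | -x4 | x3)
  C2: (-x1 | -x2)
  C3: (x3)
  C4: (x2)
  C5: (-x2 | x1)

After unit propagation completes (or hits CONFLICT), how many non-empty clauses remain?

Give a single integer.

Answer: 0

Derivation:
unit clause [3] forces x3=T; simplify:
  satisfied 2 clause(s); 3 remain; assigned so far: [3]
unit clause [2] forces x2=T; simplify:
  drop -2 from [-1, -2] -> [-1]
  drop -2 from [-2, 1] -> [1]
  satisfied 1 clause(s); 2 remain; assigned so far: [2, 3]
unit clause [-1] forces x1=F; simplify:
  drop 1 from [1] -> [] (empty!)
  satisfied 1 clause(s); 1 remain; assigned so far: [1, 2, 3]
CONFLICT (empty clause)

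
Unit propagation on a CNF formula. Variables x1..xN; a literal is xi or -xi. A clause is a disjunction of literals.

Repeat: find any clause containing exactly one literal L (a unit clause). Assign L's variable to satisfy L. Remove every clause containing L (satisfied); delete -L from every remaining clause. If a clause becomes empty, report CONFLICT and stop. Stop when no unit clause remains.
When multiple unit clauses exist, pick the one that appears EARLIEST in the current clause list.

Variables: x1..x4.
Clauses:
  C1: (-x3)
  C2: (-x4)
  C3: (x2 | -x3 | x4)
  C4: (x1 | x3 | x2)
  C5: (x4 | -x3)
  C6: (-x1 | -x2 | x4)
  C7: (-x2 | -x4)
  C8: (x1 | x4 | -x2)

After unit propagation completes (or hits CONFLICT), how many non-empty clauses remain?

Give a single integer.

unit clause [-3] forces x3=F; simplify:
  drop 3 from [1, 3, 2] -> [1, 2]
  satisfied 3 clause(s); 5 remain; assigned so far: [3]
unit clause [-4] forces x4=F; simplify:
  drop 4 from [-1, -2, 4] -> [-1, -2]
  drop 4 from [1, 4, -2] -> [1, -2]
  satisfied 2 clause(s); 3 remain; assigned so far: [3, 4]

Answer: 3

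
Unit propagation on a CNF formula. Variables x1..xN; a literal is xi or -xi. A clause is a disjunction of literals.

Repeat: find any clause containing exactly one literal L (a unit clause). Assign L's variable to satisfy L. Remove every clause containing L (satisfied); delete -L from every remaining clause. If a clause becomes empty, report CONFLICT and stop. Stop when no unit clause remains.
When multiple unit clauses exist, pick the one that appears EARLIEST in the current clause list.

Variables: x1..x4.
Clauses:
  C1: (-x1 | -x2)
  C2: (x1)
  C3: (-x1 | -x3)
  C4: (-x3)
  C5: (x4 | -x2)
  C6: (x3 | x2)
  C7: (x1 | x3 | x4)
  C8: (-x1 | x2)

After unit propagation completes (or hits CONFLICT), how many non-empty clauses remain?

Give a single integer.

unit clause [1] forces x1=T; simplify:
  drop -1 from [-1, -2] -> [-2]
  drop -1 from [-1, -3] -> [-3]
  drop -1 from [-1, 2] -> [2]
  satisfied 2 clause(s); 6 remain; assigned so far: [1]
unit clause [-2] forces x2=F; simplify:
  drop 2 from [3, 2] -> [3]
  drop 2 from [2] -> [] (empty!)
  satisfied 2 clause(s); 4 remain; assigned so far: [1, 2]
CONFLICT (empty clause)

Answer: 3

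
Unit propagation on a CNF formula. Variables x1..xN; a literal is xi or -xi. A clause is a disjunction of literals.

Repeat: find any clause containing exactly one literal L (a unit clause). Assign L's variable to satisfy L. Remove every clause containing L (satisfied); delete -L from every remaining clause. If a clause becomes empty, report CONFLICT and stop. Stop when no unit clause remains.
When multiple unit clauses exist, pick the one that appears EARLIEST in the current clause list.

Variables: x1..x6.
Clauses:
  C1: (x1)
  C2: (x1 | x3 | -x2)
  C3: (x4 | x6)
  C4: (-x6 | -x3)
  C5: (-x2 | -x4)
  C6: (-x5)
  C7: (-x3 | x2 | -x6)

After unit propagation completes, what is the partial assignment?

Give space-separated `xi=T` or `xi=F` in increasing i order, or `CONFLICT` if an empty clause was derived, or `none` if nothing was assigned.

Answer: x1=T x5=F

Derivation:
unit clause [1] forces x1=T; simplify:
  satisfied 2 clause(s); 5 remain; assigned so far: [1]
unit clause [-5] forces x5=F; simplify:
  satisfied 1 clause(s); 4 remain; assigned so far: [1, 5]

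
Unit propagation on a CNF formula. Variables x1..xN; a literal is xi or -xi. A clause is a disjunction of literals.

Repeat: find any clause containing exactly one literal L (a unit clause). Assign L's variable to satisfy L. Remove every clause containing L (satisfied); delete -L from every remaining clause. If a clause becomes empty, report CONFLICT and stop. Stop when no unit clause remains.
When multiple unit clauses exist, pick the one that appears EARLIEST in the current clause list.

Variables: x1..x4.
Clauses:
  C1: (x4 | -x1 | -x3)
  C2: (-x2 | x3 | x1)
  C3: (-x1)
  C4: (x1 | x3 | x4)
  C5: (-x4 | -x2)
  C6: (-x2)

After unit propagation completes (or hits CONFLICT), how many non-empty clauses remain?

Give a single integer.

unit clause [-1] forces x1=F; simplify:
  drop 1 from [-2, 3, 1] -> [-2, 3]
  drop 1 from [1, 3, 4] -> [3, 4]
  satisfied 2 clause(s); 4 remain; assigned so far: [1]
unit clause [-2] forces x2=F; simplify:
  satisfied 3 clause(s); 1 remain; assigned so far: [1, 2]

Answer: 1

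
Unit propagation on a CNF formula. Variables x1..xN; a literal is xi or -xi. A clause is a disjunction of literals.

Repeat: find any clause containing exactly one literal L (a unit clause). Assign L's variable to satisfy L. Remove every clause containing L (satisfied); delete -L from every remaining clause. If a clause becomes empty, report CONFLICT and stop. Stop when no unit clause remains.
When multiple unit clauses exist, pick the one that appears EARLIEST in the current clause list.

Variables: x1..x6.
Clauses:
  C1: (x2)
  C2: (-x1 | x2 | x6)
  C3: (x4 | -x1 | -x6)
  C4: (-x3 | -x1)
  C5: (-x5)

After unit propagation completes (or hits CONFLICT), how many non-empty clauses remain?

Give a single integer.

unit clause [2] forces x2=T; simplify:
  satisfied 2 clause(s); 3 remain; assigned so far: [2]
unit clause [-5] forces x5=F; simplify:
  satisfied 1 clause(s); 2 remain; assigned so far: [2, 5]

Answer: 2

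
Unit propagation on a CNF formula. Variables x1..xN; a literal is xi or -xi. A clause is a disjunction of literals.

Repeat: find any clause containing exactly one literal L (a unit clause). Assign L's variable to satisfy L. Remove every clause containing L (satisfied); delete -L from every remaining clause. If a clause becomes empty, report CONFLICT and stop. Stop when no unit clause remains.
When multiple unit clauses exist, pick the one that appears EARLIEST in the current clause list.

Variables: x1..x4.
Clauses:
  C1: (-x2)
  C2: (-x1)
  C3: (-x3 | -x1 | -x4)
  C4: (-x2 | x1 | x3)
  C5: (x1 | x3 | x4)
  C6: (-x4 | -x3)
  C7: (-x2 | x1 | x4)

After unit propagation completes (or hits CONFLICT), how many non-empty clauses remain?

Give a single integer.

unit clause [-2] forces x2=F; simplify:
  satisfied 3 clause(s); 4 remain; assigned so far: [2]
unit clause [-1] forces x1=F; simplify:
  drop 1 from [1, 3, 4] -> [3, 4]
  satisfied 2 clause(s); 2 remain; assigned so far: [1, 2]

Answer: 2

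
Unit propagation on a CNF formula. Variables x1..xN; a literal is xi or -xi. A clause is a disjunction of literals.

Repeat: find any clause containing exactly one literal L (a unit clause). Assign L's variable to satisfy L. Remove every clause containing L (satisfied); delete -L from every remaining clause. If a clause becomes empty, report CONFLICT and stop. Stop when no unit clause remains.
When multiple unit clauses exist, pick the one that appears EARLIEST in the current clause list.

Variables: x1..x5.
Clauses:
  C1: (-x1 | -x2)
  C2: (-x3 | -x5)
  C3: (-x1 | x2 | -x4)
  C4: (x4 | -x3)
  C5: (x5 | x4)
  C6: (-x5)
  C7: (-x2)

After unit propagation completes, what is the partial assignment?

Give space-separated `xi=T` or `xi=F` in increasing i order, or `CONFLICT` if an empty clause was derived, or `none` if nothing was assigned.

Answer: x1=F x2=F x4=T x5=F

Derivation:
unit clause [-5] forces x5=F; simplify:
  drop 5 from [5, 4] -> [4]
  satisfied 2 clause(s); 5 remain; assigned so far: [5]
unit clause [4] forces x4=T; simplify:
  drop -4 from [-1, 2, -4] -> [-1, 2]
  satisfied 2 clause(s); 3 remain; assigned so far: [4, 5]
unit clause [-2] forces x2=F; simplify:
  drop 2 from [-1, 2] -> [-1]
  satisfied 2 clause(s); 1 remain; assigned so far: [2, 4, 5]
unit clause [-1] forces x1=F; simplify:
  satisfied 1 clause(s); 0 remain; assigned so far: [1, 2, 4, 5]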